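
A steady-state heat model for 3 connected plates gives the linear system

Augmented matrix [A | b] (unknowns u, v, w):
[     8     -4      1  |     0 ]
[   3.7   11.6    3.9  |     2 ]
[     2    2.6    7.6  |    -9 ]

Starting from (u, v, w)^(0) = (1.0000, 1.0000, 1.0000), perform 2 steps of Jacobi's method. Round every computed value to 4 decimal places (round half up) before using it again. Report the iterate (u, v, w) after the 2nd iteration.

Iteration 1:
  u = (0 - (-4)·1.0000 - (1)·1.0000) / (8) = 0.3750
  v = (2 - (3.7)·1.0000 - (3.9)·1.0000) / (11.6) = -0.4828
  w = (-9 - (2)·1.0000 - (2.6)·1.0000) / (7.6) = -1.7895
Iteration 2:
  u = (0 - (-4)·-0.4828 - (1)·-1.7895) / (8) = -0.0177
  v = (2 - (3.7)·0.3750 - (3.9)·-1.7895) / (11.6) = 0.6544
  w = (-9 - (2)·0.3750 - (2.6)·-0.4828) / (7.6) = -1.1177

(-0.0177, 0.6544, -1.1177)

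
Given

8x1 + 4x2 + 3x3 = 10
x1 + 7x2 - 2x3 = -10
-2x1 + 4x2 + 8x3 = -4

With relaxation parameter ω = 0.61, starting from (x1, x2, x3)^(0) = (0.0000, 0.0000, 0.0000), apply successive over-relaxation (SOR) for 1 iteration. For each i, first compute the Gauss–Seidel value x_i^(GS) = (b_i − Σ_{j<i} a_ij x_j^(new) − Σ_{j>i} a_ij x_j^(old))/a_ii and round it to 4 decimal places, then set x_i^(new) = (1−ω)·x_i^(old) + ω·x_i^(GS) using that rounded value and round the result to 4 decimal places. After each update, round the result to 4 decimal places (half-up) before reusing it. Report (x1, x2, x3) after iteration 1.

(0.7625, -0.9379, 0.0974)

Iteration 1:
  x1: GS value = (10 - (4)·0.0000 - (3)·0.0000) / (8) = 1.2500;  x1 ← (1−ω)·0.0000 + ω·1.2500 = 0.7625
  x2: GS value = (-10 - (1)·0.7625 - (-2)·0.0000) / (7) = -1.5375;  x2 ← (1−ω)·0.0000 + ω·-1.5375 = -0.9379
  x3: GS value = (-4 - (-2)·0.7625 - (4)·-0.9379) / (8) = 0.1596;  x3 ← (1−ω)·0.0000 + ω·0.1596 = 0.0974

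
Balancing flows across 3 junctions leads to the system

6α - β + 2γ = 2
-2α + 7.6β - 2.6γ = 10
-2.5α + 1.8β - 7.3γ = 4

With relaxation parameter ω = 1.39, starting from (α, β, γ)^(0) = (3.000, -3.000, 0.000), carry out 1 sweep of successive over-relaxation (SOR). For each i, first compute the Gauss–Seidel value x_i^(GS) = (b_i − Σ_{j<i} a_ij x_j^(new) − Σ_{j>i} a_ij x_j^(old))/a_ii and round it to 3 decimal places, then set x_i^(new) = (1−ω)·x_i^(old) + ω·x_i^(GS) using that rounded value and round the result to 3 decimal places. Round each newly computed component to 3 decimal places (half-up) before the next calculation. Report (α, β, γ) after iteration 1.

(-1.402, 2.486, 0.758)

Iteration 1:
  α: GS value = (2 - (-1)·-3.000 - (2)·0.000) / (6) = -0.167;  α ← (1−ω)·3.000 + ω·-0.167 = -1.402
  β: GS value = (10 - (-2)·-1.402 - (-2.6)·0.000) / (7.6) = 0.947;  β ← (1−ω)·-3.000 + ω·0.947 = 2.486
  γ: GS value = (4 - (-2.5)·-1.402 - (1.8)·2.486) / (-7.3) = 0.545;  γ ← (1−ω)·0.000 + ω·0.545 = 0.758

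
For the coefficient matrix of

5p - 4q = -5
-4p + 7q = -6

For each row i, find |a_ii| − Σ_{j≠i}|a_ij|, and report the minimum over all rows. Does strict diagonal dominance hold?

1

row 1: |5| − (4) = 1
row 2: |7| − (4) = 3
minimum over rows = 1 → strictly diagonally dominant (convergence guaranteed)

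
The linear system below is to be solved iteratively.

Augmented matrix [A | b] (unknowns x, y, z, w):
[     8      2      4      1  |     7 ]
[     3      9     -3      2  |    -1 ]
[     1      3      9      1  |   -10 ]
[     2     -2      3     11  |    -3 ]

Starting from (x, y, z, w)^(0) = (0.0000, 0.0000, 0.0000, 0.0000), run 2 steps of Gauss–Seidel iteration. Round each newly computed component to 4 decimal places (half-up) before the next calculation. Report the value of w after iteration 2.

Iteration 1:
  x = (7 - (2)·0.0000 - (4)·0.0000 - (1)·0.0000) / (8) = 0.8750
  y = (-1 - (3)·0.8750 - (-3)·0.0000 - (2)·0.0000) / (9) = -0.4028
  z = (-10 - (1)·0.8750 - (3)·-0.4028 - (1)·0.0000) / (9) = -1.0741
  w = (-3 - (2)·0.8750 - (-2)·-0.4028 - (3)·-1.0741) / (11) = -0.2121
Iteration 2:
  x = (7 - (2)·-0.4028 - (4)·-1.0741 - (1)·-0.2121) / (8) = 1.5393
  y = (-1 - (3)·1.5393 - (-3)·-1.0741 - (2)·-0.2121) / (9) = -0.9351
  z = (-10 - (1)·1.5393 - (3)·-0.9351 - (1)·-0.2121) / (9) = -0.9469
  w = (-3 - (2)·1.5393 - (-2)·-0.9351 - (3)·-0.9469) / (11) = -0.4644

-0.4644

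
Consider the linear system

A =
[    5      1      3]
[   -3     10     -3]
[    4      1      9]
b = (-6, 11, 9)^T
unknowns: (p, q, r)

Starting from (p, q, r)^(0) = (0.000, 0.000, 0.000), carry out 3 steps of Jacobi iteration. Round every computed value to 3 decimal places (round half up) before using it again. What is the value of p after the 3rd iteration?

Iteration 1:
  p = (-6 - (1)·0.000 - (3)·0.000) / (5) = -1.200
  q = (11 - (-3)·0.000 - (-3)·0.000) / (10) = 1.100
  r = (9 - (4)·0.000 - (1)·0.000) / (9) = 1.000
Iteration 2:
  p = (-6 - (1)·1.100 - (3)·1.000) / (5) = -2.020
  q = (11 - (-3)·-1.200 - (-3)·1.000) / (10) = 1.040
  r = (9 - (4)·-1.200 - (1)·1.100) / (9) = 1.411
Iteration 3:
  p = (-6 - (1)·1.040 - (3)·1.411) / (5) = -2.255
  q = (11 - (-3)·-2.020 - (-3)·1.411) / (10) = 0.917
  r = (9 - (4)·-2.020 - (1)·1.040) / (9) = 1.782

-2.255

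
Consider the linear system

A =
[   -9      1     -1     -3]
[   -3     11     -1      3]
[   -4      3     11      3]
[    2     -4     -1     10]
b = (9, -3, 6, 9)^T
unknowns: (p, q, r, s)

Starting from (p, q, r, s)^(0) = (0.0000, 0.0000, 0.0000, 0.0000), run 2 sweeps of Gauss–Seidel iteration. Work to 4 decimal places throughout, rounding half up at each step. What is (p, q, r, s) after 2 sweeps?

Iteration 1:
  p = (9 - (1)·0.0000 - (-1)·0.0000 - (-3)·0.0000) / (-9) = -1.0000
  q = (-3 - (-3)·-1.0000 - (-1)·0.0000 - (3)·0.0000) / (11) = -0.5455
  r = (6 - (-4)·-1.0000 - (3)·-0.5455 - (3)·0.0000) / (11) = 0.3306
  s = (9 - (2)·-1.0000 - (-4)·-0.5455 - (-1)·0.3306) / (10) = 0.9149
Iteration 2:
  p = (9 - (1)·-0.5455 - (-1)·0.3306 - (-3)·0.9149) / (-9) = -1.4023
  q = (-3 - (-3)·-1.4023 - (-1)·0.3306 - (3)·0.9149) / (11) = -0.8746
  r = (6 - (-4)·-1.4023 - (3)·-0.8746 - (3)·0.9149) / (11) = 0.0245
  s = (9 - (2)·-1.4023 - (-4)·-0.8746 - (-1)·0.0245) / (10) = 0.8331

(-1.4023, -0.8746, 0.0245, 0.8331)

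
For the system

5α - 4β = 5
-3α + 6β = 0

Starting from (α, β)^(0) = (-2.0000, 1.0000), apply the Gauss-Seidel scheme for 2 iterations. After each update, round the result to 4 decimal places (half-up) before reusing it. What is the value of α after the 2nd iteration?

Iteration 1:
  α = (5 - (-4)·1.0000) / (5) = 1.8000
  β = (0 - (-3)·1.8000) / (6) = 0.9000
Iteration 2:
  α = (5 - (-4)·0.9000) / (5) = 1.7200
  β = (0 - (-3)·1.7200) / (6) = 0.8600

1.7200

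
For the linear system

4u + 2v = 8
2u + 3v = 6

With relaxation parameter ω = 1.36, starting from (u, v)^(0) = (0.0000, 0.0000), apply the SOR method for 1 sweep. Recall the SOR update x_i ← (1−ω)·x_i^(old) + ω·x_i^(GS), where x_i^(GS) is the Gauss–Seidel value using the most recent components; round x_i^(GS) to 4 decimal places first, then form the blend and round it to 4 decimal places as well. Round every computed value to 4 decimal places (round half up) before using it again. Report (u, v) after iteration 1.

Iteration 1:
  u: GS value = (8 - (2)·0.0000) / (4) = 2.0000;  u ← (1−ω)·0.0000 + ω·2.0000 = 2.7200
  v: GS value = (6 - (2)·2.7200) / (3) = 0.1867;  v ← (1−ω)·0.0000 + ω·0.1867 = 0.2539

(2.7200, 0.2539)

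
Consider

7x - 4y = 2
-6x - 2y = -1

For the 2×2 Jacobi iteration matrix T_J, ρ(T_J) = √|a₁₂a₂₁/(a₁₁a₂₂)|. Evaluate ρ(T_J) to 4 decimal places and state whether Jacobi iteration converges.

1.3093

a₁₂a₂₁/(a₁₁a₂₂) = (-4)·(-6) / ((7)·(-2)) = -1.714286
ρ = √|-1.714286| = √1.714286 = 1.3093
ρ > 1, so Jacobi diverges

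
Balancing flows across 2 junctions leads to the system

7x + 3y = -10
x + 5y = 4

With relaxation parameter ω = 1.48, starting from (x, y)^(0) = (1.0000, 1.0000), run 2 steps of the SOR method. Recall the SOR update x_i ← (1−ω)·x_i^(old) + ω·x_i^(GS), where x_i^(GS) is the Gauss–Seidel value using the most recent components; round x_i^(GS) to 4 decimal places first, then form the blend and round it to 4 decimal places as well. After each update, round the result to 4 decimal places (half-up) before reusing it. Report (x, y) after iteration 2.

(-1.6172, 0.8660)

Iteration 1:
  x: GS value = (-10 - (3)·1.0000) / (7) = -1.8571;  x ← (1−ω)·1.0000 + ω·-1.8571 = -3.2285
  y: GS value = (4 - (1)·-3.2285) / (5) = 1.4457;  y ← (1−ω)·1.0000 + ω·1.4457 = 1.6596
Iteration 2:
  x: GS value = (-10 - (3)·1.6596) / (7) = -2.1398;  x ← (1−ω)·-3.2285 + ω·-2.1398 = -1.6172
  y: GS value = (4 - (1)·-1.6172) / (5) = 1.1234;  y ← (1−ω)·1.6596 + ω·1.1234 = 0.8660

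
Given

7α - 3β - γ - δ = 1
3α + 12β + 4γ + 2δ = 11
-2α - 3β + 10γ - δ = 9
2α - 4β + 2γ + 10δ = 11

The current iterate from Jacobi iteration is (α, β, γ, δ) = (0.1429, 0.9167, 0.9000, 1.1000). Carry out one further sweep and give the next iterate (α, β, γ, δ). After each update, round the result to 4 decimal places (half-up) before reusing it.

One sweep:
  α = (1 - (-3)·0.9167 - (-1)·0.9000 - (-1)·1.1000) / (7) = 0.8214
  β = (11 - (3)·0.1429 - (4)·0.9000 - (2)·1.1000) / (12) = 0.3976
  γ = (9 - (-2)·0.1429 - (-3)·0.9167 - (-1)·1.1000) / (10) = 1.3136
  δ = (11 - (2)·0.1429 - (-4)·0.9167 - (2)·0.9000) / (10) = 1.2581

(0.8214, 0.3976, 1.3136, 1.2581)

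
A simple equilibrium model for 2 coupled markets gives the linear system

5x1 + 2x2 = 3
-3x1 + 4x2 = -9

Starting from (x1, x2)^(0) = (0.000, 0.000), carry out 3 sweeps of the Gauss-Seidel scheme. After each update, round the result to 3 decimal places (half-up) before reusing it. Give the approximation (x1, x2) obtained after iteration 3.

Iteration 1:
  x1 = (3 - (2)·0.000) / (5) = 0.600
  x2 = (-9 - (-3)·0.600) / (4) = -1.800
Iteration 2:
  x1 = (3 - (2)·-1.800) / (5) = 1.320
  x2 = (-9 - (-3)·1.320) / (4) = -1.260
Iteration 3:
  x1 = (3 - (2)·-1.260) / (5) = 1.104
  x2 = (-9 - (-3)·1.104) / (4) = -1.422

(1.104, -1.422)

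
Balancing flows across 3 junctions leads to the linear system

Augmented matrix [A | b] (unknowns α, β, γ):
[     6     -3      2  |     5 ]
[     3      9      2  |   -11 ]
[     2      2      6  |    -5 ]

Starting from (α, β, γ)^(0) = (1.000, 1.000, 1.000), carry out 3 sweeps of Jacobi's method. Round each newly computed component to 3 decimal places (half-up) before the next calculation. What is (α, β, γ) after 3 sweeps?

(0.414, -1.243, -0.574)

Iteration 1:
  α = (5 - (-3)·1.000 - (2)·1.000) / (6) = 1.000
  β = (-11 - (3)·1.000 - (2)·1.000) / (9) = -1.778
  γ = (-5 - (2)·1.000 - (2)·1.000) / (6) = -1.500
Iteration 2:
  α = (5 - (-3)·-1.778 - (2)·-1.500) / (6) = 0.444
  β = (-11 - (3)·1.000 - (2)·-1.500) / (9) = -1.222
  γ = (-5 - (2)·1.000 - (2)·-1.778) / (6) = -0.574
Iteration 3:
  α = (5 - (-3)·-1.222 - (2)·-0.574) / (6) = 0.414
  β = (-11 - (3)·0.444 - (2)·-0.574) / (9) = -1.243
  γ = (-5 - (2)·0.444 - (2)·-1.222) / (6) = -0.574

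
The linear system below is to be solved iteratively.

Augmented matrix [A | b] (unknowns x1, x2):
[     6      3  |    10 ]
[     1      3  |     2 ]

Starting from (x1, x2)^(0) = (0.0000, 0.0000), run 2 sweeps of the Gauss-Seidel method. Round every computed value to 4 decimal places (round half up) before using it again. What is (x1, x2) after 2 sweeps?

(1.6111, 0.1296)

Iteration 1:
  x1 = (10 - (3)·0.0000) / (6) = 1.6667
  x2 = (2 - (1)·1.6667) / (3) = 0.1111
Iteration 2:
  x1 = (10 - (3)·0.1111) / (6) = 1.6111
  x2 = (2 - (1)·1.6111) / (3) = 0.1296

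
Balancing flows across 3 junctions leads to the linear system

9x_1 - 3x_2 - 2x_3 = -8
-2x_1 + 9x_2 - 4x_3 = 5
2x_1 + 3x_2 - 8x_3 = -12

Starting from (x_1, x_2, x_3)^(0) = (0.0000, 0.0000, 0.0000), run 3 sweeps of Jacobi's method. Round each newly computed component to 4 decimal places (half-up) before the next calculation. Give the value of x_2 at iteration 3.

Iteration 1:
  x_1 = (-8 - (-3)·0.0000 - (-2)·0.0000) / (9) = -0.8889
  x_2 = (5 - (-2)·0.0000 - (-4)·0.0000) / (9) = 0.5556
  x_3 = (-12 - (2)·0.0000 - (3)·0.0000) / (-8) = 1.5000
Iteration 2:
  x_1 = (-8 - (-3)·0.5556 - (-2)·1.5000) / (9) = -0.3704
  x_2 = (5 - (-2)·-0.8889 - (-4)·1.5000) / (9) = 1.0247
  x_3 = (-12 - (2)·-0.8889 - (3)·0.5556) / (-8) = 1.4861
Iteration 3:
  x_1 = (-8 - (-3)·1.0247 - (-2)·1.4861) / (9) = -0.2171
  x_2 = (5 - (-2)·-0.3704 - (-4)·1.4861) / (9) = 1.1337
  x_3 = (-12 - (2)·-0.3704 - (3)·1.0247) / (-8) = 1.7917

1.1337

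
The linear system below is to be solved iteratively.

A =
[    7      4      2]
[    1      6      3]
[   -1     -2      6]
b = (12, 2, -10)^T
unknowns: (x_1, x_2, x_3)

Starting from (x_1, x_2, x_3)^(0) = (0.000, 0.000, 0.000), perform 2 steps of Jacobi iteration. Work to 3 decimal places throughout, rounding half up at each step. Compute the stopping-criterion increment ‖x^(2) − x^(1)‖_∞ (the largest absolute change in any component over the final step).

0.548

Iteration 1:
  x_1 = (12 - (4)·0.000 - (2)·0.000) / (7) = 1.714
  x_2 = (2 - (1)·0.000 - (3)·0.000) / (6) = 0.333
  x_3 = (-10 - (-1)·0.000 - (-2)·0.000) / (6) = -1.667
Iteration 2:
  x_1 = (12 - (4)·0.333 - (2)·-1.667) / (7) = 2.000
  x_2 = (2 - (1)·1.714 - (3)·-1.667) / (6) = 0.881
  x_3 = (-10 - (-1)·1.714 - (-2)·0.333) / (6) = -1.270
Change: (0.286, 0.548, 0.397) → max |·| = 0.548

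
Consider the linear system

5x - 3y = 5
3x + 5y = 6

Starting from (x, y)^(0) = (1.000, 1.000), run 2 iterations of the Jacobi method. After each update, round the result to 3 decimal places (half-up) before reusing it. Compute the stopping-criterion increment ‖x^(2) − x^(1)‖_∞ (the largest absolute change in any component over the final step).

0.360

Iteration 1:
  x = (5 - (-3)·1.000) / (5) = 1.600
  y = (6 - (3)·1.000) / (5) = 0.600
Iteration 2:
  x = (5 - (-3)·0.600) / (5) = 1.360
  y = (6 - (3)·1.600) / (5) = 0.240
Change: (-0.240, -0.360) → max |·| = 0.360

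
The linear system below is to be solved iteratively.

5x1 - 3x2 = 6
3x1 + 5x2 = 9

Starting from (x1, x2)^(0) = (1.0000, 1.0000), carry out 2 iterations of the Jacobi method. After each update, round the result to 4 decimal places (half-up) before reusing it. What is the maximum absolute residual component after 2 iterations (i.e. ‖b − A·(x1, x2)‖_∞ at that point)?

Iteration 1:
  x1 = (6 - (-3)·1.0000) / (5) = 1.8000
  x2 = (9 - (3)·1.0000) / (5) = 1.2000
Iteration 2:
  x1 = (6 - (-3)·1.2000) / (5) = 1.9200
  x2 = (9 - (3)·1.8000) / (5) = 0.7200
Residual b − A·x = (-1.4400, -0.3600); ∞-norm = 1.4400

1.4400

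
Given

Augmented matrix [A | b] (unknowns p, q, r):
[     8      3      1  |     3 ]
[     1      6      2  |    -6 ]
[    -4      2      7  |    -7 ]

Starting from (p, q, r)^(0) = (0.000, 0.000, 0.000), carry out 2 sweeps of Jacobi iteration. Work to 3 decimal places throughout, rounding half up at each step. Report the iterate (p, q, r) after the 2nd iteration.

Iteration 1:
  p = (3 - (3)·0.000 - (1)·0.000) / (8) = 0.375
  q = (-6 - (1)·0.000 - (2)·0.000) / (6) = -1.000
  r = (-7 - (-4)·0.000 - (2)·0.000) / (7) = -1.000
Iteration 2:
  p = (3 - (3)·-1.000 - (1)·-1.000) / (8) = 0.875
  q = (-6 - (1)·0.375 - (2)·-1.000) / (6) = -0.729
  r = (-7 - (-4)·0.375 - (2)·-1.000) / (7) = -0.500

(0.875, -0.729, -0.500)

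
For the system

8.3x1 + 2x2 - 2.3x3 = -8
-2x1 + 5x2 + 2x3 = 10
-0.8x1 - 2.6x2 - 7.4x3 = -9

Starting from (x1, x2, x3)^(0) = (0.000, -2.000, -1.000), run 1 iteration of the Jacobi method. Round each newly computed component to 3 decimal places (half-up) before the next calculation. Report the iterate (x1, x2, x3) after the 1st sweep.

Iteration 1:
  x1 = (-8 - (2)·-2.000 - (-2.3)·-1.000) / (8.3) = -0.759
  x2 = (10 - (-2)·0.000 - (2)·-1.000) / (5) = 2.400
  x3 = (-9 - (-0.8)·0.000 - (-2.6)·-2.000) / (-7.4) = 1.919

(-0.759, 2.400, 1.919)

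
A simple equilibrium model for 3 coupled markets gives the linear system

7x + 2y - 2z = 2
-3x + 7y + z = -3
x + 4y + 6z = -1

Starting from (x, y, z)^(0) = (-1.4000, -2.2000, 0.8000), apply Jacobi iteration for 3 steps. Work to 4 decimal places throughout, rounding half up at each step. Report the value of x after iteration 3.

0.4465

Iteration 1:
  x = (2 - (2)·-2.2000 - (-2)·0.8000) / (7) = 1.1429
  y = (-3 - (-3)·-1.4000 - (1)·0.8000) / (7) = -1.1429
  z = (-1 - (1)·-1.4000 - (4)·-2.2000) / (6) = 1.5333
Iteration 2:
  x = (2 - (2)·-1.1429 - (-2)·1.5333) / (7) = 1.0503
  y = (-3 - (-3)·1.1429 - (1)·1.5333) / (7) = -0.1578
  z = (-1 - (1)·1.1429 - (4)·-1.1429) / (6) = 0.4048
Iteration 3:
  x = (2 - (2)·-0.1578 - (-2)·0.4048) / (7) = 0.4465
  y = (-3 - (-3)·1.0503 - (1)·0.4048) / (7) = -0.0363
  z = (-1 - (1)·1.0503 - (4)·-0.1578) / (6) = -0.2365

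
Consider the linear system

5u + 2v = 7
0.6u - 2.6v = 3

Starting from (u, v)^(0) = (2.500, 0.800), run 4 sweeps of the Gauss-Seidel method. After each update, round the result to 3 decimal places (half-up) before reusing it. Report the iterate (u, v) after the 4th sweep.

(1.705, -0.760)

Iteration 1:
  u = (7 - (2)·0.800) / (5) = 1.080
  v = (3 - (0.6)·1.080) / (-2.6) = -0.905
Iteration 2:
  u = (7 - (2)·-0.905) / (5) = 1.762
  v = (3 - (0.6)·1.762) / (-2.6) = -0.747
Iteration 3:
  u = (7 - (2)·-0.747) / (5) = 1.699
  v = (3 - (0.6)·1.699) / (-2.6) = -0.762
Iteration 4:
  u = (7 - (2)·-0.762) / (5) = 1.705
  v = (3 - (0.6)·1.705) / (-2.6) = -0.760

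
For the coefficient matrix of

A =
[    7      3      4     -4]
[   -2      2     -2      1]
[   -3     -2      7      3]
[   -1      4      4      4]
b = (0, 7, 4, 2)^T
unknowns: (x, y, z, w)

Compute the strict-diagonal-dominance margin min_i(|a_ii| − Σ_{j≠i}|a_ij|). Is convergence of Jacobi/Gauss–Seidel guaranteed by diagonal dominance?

-5

row 1: |7| − (3+4+4) = -4
row 2: |2| − (2+2+1) = -3
row 3: |7| − (3+2+3) = -1
row 4: |4| − (1+4+4) = -5
minimum over rows = -5 → not strictly diagonally dominant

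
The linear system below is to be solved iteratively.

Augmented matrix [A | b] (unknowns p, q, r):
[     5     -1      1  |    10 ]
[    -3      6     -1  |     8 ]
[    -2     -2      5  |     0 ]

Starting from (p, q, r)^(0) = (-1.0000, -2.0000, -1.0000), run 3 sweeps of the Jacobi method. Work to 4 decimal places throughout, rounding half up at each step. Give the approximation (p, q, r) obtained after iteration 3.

Iteration 1:
  p = (10 - (-1)·-2.0000 - (1)·-1.0000) / (5) = 1.8000
  q = (8 - (-3)·-1.0000 - (-1)·-1.0000) / (6) = 0.6667
  r = (0 - (-2)·-1.0000 - (-2)·-2.0000) / (5) = -1.2000
Iteration 2:
  p = (10 - (-1)·0.6667 - (1)·-1.2000) / (5) = 2.3733
  q = (8 - (-3)·1.8000 - (-1)·-1.2000) / (6) = 2.0333
  r = (0 - (-2)·1.8000 - (-2)·0.6667) / (5) = 0.9867
Iteration 3:
  p = (10 - (-1)·2.0333 - (1)·0.9867) / (5) = 2.2093
  q = (8 - (-3)·2.3733 - (-1)·0.9867) / (6) = 2.6844
  r = (0 - (-2)·2.3733 - (-2)·2.0333) / (5) = 1.7626

(2.2093, 2.6844, 1.7626)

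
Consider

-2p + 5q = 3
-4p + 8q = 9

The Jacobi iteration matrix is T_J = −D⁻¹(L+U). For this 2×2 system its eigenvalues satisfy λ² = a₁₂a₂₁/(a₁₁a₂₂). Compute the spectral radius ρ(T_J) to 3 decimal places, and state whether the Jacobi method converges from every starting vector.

1.118

a₁₂a₂₁/(a₁₁a₂₂) = (5)·(-4) / ((-2)·(8)) = 1.250000
ρ = √|1.250000| = √1.250000 = 1.118
ρ > 1, so Jacobi diverges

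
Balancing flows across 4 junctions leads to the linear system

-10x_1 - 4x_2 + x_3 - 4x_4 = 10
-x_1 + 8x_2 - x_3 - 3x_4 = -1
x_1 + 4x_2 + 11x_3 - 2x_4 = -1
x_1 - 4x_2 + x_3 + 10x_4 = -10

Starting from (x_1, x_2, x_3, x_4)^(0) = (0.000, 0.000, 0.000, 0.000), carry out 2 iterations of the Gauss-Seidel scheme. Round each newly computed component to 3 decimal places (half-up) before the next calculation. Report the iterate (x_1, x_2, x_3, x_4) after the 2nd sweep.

Iteration 1:
  x_1 = (10 - (-4)·0.000 - (1)·0.000 - (-4)·0.000) / (-10) = -1.000
  x_2 = (-1 - (-1)·-1.000 - (-1)·0.000 - (-3)·0.000) / (8) = -0.250
  x_3 = (-1 - (1)·-1.000 - (4)·-0.250 - (-2)·0.000) / (11) = 0.091
  x_4 = (-10 - (1)·-1.000 - (-4)·-0.250 - (1)·0.091) / (10) = -1.009
Iteration 2:
  x_1 = (10 - (-4)·-0.250 - (1)·0.091 - (-4)·-1.009) / (-10) = -0.487
  x_2 = (-1 - (-1)·-0.487 - (-1)·0.091 - (-3)·-1.009) / (8) = -0.553
  x_3 = (-1 - (1)·-0.487 - (4)·-0.553 - (-2)·-1.009) / (11) = -0.029
  x_4 = (-10 - (1)·-0.487 - (-4)·-0.553 - (1)·-0.029) / (10) = -1.170

(-0.487, -0.553, -0.029, -1.170)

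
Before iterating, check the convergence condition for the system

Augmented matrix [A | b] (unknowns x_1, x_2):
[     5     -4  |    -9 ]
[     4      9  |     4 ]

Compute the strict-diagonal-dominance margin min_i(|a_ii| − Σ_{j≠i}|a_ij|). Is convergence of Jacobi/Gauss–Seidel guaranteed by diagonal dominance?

row 1: |5| − (4) = 1
row 2: |9| − (4) = 5
minimum over rows = 1 → strictly diagonally dominant (convergence guaranteed)

1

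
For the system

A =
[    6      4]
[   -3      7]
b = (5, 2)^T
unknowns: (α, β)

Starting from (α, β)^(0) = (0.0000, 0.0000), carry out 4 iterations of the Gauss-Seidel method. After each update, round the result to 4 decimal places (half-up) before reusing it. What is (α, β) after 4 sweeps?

(0.4922, 0.4967)

Iteration 1:
  α = (5 - (4)·0.0000) / (6) = 0.8333
  β = (2 - (-3)·0.8333) / (7) = 0.6428
Iteration 2:
  α = (5 - (4)·0.6428) / (6) = 0.4048
  β = (2 - (-3)·0.4048) / (7) = 0.4592
Iteration 3:
  α = (5 - (4)·0.4592) / (6) = 0.5272
  β = (2 - (-3)·0.5272) / (7) = 0.5117
Iteration 4:
  α = (5 - (4)·0.5117) / (6) = 0.4922
  β = (2 - (-3)·0.4922) / (7) = 0.4967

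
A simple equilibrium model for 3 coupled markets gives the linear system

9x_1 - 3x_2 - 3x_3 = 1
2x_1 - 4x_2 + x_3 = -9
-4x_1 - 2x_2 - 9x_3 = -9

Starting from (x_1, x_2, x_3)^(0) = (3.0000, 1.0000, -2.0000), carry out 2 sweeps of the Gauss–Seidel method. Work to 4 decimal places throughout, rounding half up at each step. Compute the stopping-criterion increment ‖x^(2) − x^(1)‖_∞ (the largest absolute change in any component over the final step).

1.2459

Iteration 1:
  x_1 = (1 - (-3)·1.0000 - (-3)·-2.0000) / (9) = -0.2222
  x_2 = (-9 - (2)·-0.2222 - (1)·-2.0000) / (-4) = 1.6389
  x_3 = (-9 - (-4)·-0.2222 - (-2)·1.6389) / (-9) = 0.7346
Iteration 2:
  x_1 = (1 - (-3)·1.6389 - (-3)·0.7346) / (9) = 0.9023
  x_2 = (-9 - (2)·0.9023 - (1)·0.7346) / (-4) = 2.8848
  x_3 = (-9 - (-4)·0.9023 - (-2)·2.8848) / (-9) = -0.0421
Change: (1.1245, 1.2459, -0.7767) → max |·| = 1.2459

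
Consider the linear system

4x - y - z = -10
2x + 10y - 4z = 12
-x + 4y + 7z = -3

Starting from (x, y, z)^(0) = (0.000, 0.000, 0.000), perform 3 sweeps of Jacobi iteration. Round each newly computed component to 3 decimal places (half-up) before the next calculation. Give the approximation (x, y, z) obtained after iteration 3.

(-2.486, 1.073, -1.631)

Iteration 1:
  x = (-10 - (-1)·0.000 - (-1)·0.000) / (4) = -2.500
  y = (12 - (2)·0.000 - (-4)·0.000) / (10) = 1.200
  z = (-3 - (-1)·0.000 - (4)·0.000) / (7) = -0.429
Iteration 2:
  x = (-10 - (-1)·1.200 - (-1)·-0.429) / (4) = -2.307
  y = (12 - (2)·-2.500 - (-4)·-0.429) / (10) = 1.528
  z = (-3 - (-1)·-2.500 - (4)·1.200) / (7) = -1.471
Iteration 3:
  x = (-10 - (-1)·1.528 - (-1)·-1.471) / (4) = -2.486
  y = (12 - (2)·-2.307 - (-4)·-1.471) / (10) = 1.073
  z = (-3 - (-1)·-2.307 - (4)·1.528) / (7) = -1.631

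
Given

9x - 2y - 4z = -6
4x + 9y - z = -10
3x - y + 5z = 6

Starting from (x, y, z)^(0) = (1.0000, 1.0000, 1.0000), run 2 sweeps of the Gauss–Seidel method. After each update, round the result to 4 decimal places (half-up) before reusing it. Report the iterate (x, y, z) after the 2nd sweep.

Iteration 1:
  x = (-6 - (-2)·1.0000 - (-4)·1.0000) / (9) = 0.0000
  y = (-10 - (4)·0.0000 - (-1)·1.0000) / (9) = -1.0000
  z = (6 - (3)·0.0000 - (-1)·-1.0000) / (5) = 1.0000
Iteration 2:
  x = (-6 - (-2)·-1.0000 - (-4)·1.0000) / (9) = -0.4444
  y = (-10 - (4)·-0.4444 - (-1)·1.0000) / (9) = -0.8025
  z = (6 - (3)·-0.4444 - (-1)·-0.8025) / (5) = 1.3061

(-0.4444, -0.8025, 1.3061)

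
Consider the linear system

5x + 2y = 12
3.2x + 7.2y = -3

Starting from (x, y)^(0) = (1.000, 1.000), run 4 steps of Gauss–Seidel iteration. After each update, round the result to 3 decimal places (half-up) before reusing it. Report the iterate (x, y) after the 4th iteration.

(3.115, -1.801)

Iteration 1:
  x = (12 - (2)·1.000) / (5) = 2.000
  y = (-3 - (3.2)·2.000) / (7.2) = -1.306
Iteration 2:
  x = (12 - (2)·-1.306) / (5) = 2.922
  y = (-3 - (3.2)·2.922) / (7.2) = -1.715
Iteration 3:
  x = (12 - (2)·-1.715) / (5) = 3.086
  y = (-3 - (3.2)·3.086) / (7.2) = -1.788
Iteration 4:
  x = (12 - (2)·-1.788) / (5) = 3.115
  y = (-3 - (3.2)·3.115) / (7.2) = -1.801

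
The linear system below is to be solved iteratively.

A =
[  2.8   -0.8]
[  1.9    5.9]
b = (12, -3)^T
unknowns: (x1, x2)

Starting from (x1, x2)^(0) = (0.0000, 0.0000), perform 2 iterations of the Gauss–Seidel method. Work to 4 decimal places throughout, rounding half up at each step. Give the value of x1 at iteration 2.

Iteration 1:
  x1 = (12 - (-0.8)·0.0000) / (2.8) = 4.2857
  x2 = (-3 - (1.9)·4.2857) / (5.9) = -1.8886
Iteration 2:
  x1 = (12 - (-0.8)·-1.8886) / (2.8) = 3.7461
  x2 = (-3 - (1.9)·3.7461) / (5.9) = -1.7148

3.7461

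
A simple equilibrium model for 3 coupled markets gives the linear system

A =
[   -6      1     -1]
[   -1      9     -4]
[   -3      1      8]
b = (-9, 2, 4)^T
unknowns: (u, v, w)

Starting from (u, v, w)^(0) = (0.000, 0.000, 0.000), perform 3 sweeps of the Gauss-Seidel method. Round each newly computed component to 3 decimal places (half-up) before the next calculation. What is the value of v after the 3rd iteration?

0.796

Iteration 1:
  u = (-9 - (1)·0.000 - (-1)·0.000) / (-6) = 1.500
  v = (2 - (-1)·1.500 - (-4)·0.000) / (9) = 0.389
  w = (4 - (-3)·1.500 - (1)·0.389) / (8) = 1.014
Iteration 2:
  u = (-9 - (1)·0.389 - (-1)·1.014) / (-6) = 1.396
  v = (2 - (-1)·1.396 - (-4)·1.014) / (9) = 0.828
  w = (4 - (-3)·1.396 - (1)·0.828) / (8) = 0.920
Iteration 3:
  u = (-9 - (1)·0.828 - (-1)·0.920) / (-6) = 1.485
  v = (2 - (-1)·1.485 - (-4)·0.920) / (9) = 0.796
  w = (4 - (-3)·1.485 - (1)·0.796) / (8) = 0.957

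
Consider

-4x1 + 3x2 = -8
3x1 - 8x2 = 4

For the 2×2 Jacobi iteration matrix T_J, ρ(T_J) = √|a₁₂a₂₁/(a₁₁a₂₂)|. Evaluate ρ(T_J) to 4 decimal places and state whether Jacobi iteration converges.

a₁₂a₂₁/(a₁₁a₂₂) = (3)·(3) / ((-4)·(-8)) = 0.281250
ρ = √|0.281250| = √0.281250 = 0.5303
ρ < 1, so Jacobi converges

0.5303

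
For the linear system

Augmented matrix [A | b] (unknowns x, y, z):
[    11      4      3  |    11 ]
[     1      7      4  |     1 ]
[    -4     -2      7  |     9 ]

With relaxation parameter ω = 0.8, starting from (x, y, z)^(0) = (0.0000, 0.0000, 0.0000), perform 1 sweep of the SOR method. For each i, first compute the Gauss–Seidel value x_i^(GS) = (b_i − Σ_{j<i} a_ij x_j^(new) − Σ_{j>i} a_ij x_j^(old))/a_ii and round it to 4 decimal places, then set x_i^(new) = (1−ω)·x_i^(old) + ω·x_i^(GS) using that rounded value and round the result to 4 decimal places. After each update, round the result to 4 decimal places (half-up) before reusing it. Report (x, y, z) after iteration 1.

Iteration 1:
  x: GS value = (11 - (4)·0.0000 - (3)·0.0000) / (11) = 1.0000;  x ← (1−ω)·0.0000 + ω·1.0000 = 0.8000
  y: GS value = (1 - (1)·0.8000 - (4)·0.0000) / (7) = 0.0286;  y ← (1−ω)·0.0000 + ω·0.0286 = 0.0229
  z: GS value = (9 - (-4)·0.8000 - (-2)·0.0229) / (7) = 1.7494;  z ← (1−ω)·0.0000 + ω·1.7494 = 1.3995

(0.8000, 0.0229, 1.3995)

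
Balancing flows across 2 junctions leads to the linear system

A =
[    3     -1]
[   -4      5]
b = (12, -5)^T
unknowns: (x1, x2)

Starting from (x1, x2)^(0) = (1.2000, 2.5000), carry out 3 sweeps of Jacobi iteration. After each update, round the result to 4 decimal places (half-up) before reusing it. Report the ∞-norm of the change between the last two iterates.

Iteration 1:
  x1 = (12 - (-1)·2.5000) / (3) = 4.8333
  x2 = (-5 - (-4)·1.2000) / (5) = -0.0400
Iteration 2:
  x1 = (12 - (-1)·-0.0400) / (3) = 3.9867
  x2 = (-5 - (-4)·4.8333) / (5) = 2.8666
Iteration 3:
  x1 = (12 - (-1)·2.8666) / (3) = 4.9555
  x2 = (-5 - (-4)·3.9867) / (5) = 2.1894
Change: (0.9688, -0.6772) → max |·| = 0.9688

0.9688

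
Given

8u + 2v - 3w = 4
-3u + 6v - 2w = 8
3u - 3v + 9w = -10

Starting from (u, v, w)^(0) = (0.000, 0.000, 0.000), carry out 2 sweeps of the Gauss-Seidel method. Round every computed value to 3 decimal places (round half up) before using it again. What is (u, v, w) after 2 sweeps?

Iteration 1:
  u = (4 - (2)·0.000 - (-3)·0.000) / (8) = 0.500
  v = (8 - (-3)·0.500 - (-2)·0.000) / (6) = 1.583
  w = (-10 - (3)·0.500 - (-3)·1.583) / (9) = -0.750
Iteration 2:
  u = (4 - (2)·1.583 - (-3)·-0.750) / (8) = -0.177
  v = (8 - (-3)·-0.177 - (-2)·-0.750) / (6) = 0.995
  w = (-10 - (3)·-0.177 - (-3)·0.995) / (9) = -0.720

(-0.177, 0.995, -0.720)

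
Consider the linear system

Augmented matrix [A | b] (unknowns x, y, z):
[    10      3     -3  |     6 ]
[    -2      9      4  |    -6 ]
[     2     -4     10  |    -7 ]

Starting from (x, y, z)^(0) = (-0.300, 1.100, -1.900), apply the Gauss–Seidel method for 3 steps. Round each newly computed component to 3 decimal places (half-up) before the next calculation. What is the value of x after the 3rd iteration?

Iteration 1:
  x = (6 - (3)·1.100 - (-3)·-1.900) / (10) = -0.300
  y = (-6 - (-2)·-0.300 - (4)·-1.900) / (9) = 0.111
  z = (-7 - (2)·-0.300 - (-4)·0.111) / (10) = -0.596
Iteration 2:
  x = (6 - (3)·0.111 - (-3)·-0.596) / (10) = 0.388
  y = (-6 - (-2)·0.388 - (4)·-0.596) / (9) = -0.316
  z = (-7 - (2)·0.388 - (-4)·-0.316) / (10) = -0.904
Iteration 3:
  x = (6 - (3)·-0.316 - (-3)·-0.904) / (10) = 0.424
  y = (-6 - (-2)·0.424 - (4)·-0.904) / (9) = -0.171
  z = (-7 - (2)·0.424 - (-4)·-0.171) / (10) = -0.853

0.424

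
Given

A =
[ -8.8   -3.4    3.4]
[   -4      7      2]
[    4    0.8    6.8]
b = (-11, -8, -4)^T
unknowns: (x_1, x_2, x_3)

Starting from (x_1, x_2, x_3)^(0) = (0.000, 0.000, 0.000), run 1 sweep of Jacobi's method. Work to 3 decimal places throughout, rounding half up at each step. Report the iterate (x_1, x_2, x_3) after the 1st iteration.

(1.250, -1.143, -0.588)

Iteration 1:
  x_1 = (-11 - (-3.4)·0.000 - (3.4)·0.000) / (-8.8) = 1.250
  x_2 = (-8 - (-4)·0.000 - (2)·0.000) / (7) = -1.143
  x_3 = (-4 - (4)·0.000 - (0.8)·0.000) / (6.8) = -0.588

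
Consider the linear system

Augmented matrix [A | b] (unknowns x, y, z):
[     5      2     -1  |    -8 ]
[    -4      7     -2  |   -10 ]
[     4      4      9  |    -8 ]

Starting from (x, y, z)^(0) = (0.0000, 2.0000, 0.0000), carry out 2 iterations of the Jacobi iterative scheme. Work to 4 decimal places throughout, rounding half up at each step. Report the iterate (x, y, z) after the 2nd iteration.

Iteration 1:
  x = (-8 - (2)·2.0000 - (-1)·0.0000) / (5) = -2.4000
  y = (-10 - (-4)·0.0000 - (-2)·0.0000) / (7) = -1.4286
  z = (-8 - (4)·0.0000 - (4)·2.0000) / (9) = -1.7778
Iteration 2:
  x = (-8 - (2)·-1.4286 - (-1)·-1.7778) / (5) = -1.3841
  y = (-10 - (-4)·-2.4000 - (-2)·-1.7778) / (7) = -3.3079
  z = (-8 - (4)·-2.4000 - (4)·-1.4286) / (9) = 0.8127

(-1.3841, -3.3079, 0.8127)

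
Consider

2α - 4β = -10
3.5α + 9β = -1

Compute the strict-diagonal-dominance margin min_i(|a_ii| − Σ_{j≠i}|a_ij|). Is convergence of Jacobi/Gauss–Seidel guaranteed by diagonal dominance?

-2

row 1: |2| − (4) = -2
row 2: |9| − (3.5) = 5.5
minimum over rows = -2 → not strictly diagonally dominant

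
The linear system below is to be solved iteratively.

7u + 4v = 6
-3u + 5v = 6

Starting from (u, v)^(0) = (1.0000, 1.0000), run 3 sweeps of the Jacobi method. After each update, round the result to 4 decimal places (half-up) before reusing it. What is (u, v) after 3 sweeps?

Iteration 1:
  u = (6 - (4)·1.0000) / (7) = 0.2857
  v = (6 - (-3)·1.0000) / (5) = 1.8000
Iteration 2:
  u = (6 - (4)·1.8000) / (7) = -0.1714
  v = (6 - (-3)·0.2857) / (5) = 1.3714
Iteration 3:
  u = (6 - (4)·1.3714) / (7) = 0.0735
  v = (6 - (-3)·-0.1714) / (5) = 1.0972

(0.0735, 1.0972)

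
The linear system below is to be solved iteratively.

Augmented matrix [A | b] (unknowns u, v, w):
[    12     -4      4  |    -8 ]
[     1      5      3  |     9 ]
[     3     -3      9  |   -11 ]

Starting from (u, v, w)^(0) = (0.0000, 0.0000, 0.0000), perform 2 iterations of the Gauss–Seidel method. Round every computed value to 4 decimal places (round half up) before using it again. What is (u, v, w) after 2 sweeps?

(0.0963, 1.9941, -0.5896)

Iteration 1:
  u = (-8 - (-4)·0.0000 - (4)·0.0000) / (12) = -0.6667
  v = (9 - (1)·-0.6667 - (3)·0.0000) / (5) = 1.9333
  w = (-11 - (3)·-0.6667 - (-3)·1.9333) / (9) = -0.3556
Iteration 2:
  u = (-8 - (-4)·1.9333 - (4)·-0.3556) / (12) = 0.0963
  v = (9 - (1)·0.0963 - (3)·-0.3556) / (5) = 1.9941
  w = (-11 - (3)·0.0963 - (-3)·1.9941) / (9) = -0.5896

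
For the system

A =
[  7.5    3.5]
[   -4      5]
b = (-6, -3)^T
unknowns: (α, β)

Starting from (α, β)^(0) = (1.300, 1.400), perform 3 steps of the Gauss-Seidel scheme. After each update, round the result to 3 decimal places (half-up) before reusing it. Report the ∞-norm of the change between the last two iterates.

0.550

Iteration 1:
  α = (-6 - (3.5)·1.400) / (7.5) = -1.453
  β = (-3 - (-4)·-1.453) / (5) = -1.762
Iteration 2:
  α = (-6 - (3.5)·-1.762) / (7.5) = 0.022
  β = (-3 - (-4)·0.022) / (5) = -0.582
Iteration 3:
  α = (-6 - (3.5)·-0.582) / (7.5) = -0.528
  β = (-3 - (-4)·-0.528) / (5) = -1.022
Change: (-0.550, -0.440) → max |·| = 0.550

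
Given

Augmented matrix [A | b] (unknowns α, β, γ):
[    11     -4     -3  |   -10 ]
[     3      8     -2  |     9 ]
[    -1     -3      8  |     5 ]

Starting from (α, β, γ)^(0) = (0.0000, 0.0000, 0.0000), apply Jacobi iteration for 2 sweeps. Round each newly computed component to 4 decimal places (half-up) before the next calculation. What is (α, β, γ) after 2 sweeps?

Iteration 1:
  α = (-10 - (-4)·0.0000 - (-3)·0.0000) / (11) = -0.9091
  β = (9 - (3)·0.0000 - (-2)·0.0000) / (8) = 1.1250
  γ = (5 - (-1)·0.0000 - (-3)·0.0000) / (8) = 0.6250
Iteration 2:
  α = (-10 - (-4)·1.1250 - (-3)·0.6250) / (11) = -0.3295
  β = (9 - (3)·-0.9091 - (-2)·0.6250) / (8) = 1.6222
  γ = (5 - (-1)·-0.9091 - (-3)·1.1250) / (8) = 0.9332

(-0.3295, 1.6222, 0.9332)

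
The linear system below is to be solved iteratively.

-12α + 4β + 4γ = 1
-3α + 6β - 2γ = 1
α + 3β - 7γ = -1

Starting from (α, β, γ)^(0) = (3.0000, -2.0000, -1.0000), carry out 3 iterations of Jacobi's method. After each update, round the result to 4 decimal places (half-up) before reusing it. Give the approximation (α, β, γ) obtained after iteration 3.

(-0.0536, 0.4861, -0.0207)

Iteration 1:
  α = (1 - (4)·-2.0000 - (4)·-1.0000) / (-12) = -1.0833
  β = (1 - (-3)·3.0000 - (-2)·-1.0000) / (6) = 1.3333
  γ = (-1 - (1)·3.0000 - (3)·-2.0000) / (-7) = -0.2857
Iteration 2:
  α = (1 - (4)·1.3333 - (4)·-0.2857) / (-12) = 0.2659
  β = (1 - (-3)·-1.0833 - (-2)·-0.2857) / (6) = -0.4702
  γ = (-1 - (1)·-1.0833 - (3)·1.3333) / (-7) = 0.5595
Iteration 3:
  α = (1 - (4)·-0.4702 - (4)·0.5595) / (-12) = -0.0536
  β = (1 - (-3)·0.2659 - (-2)·0.5595) / (6) = 0.4861
  γ = (-1 - (1)·0.2659 - (3)·-0.4702) / (-7) = -0.0207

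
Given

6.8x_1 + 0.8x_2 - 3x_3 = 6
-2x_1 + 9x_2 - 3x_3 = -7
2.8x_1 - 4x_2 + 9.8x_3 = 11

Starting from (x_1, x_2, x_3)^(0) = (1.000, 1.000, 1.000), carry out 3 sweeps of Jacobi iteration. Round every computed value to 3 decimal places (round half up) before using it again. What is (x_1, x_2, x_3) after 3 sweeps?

Iteration 1:
  x_1 = (6 - (0.8)·1.000 - (-3)·1.000) / (6.8) = 1.206
  x_2 = (-7 - (-2)·1.000 - (-3)·1.000) / (9) = -0.222
  x_3 = (11 - (2.8)·1.000 - (-4)·1.000) / (9.8) = 1.245
Iteration 2:
  x_1 = (6 - (0.8)·-0.222 - (-3)·1.245) / (6.8) = 1.458
  x_2 = (-7 - (-2)·1.206 - (-3)·1.245) / (9) = -0.095
  x_3 = (11 - (2.8)·1.206 - (-4)·-0.222) / (9.8) = 0.687
Iteration 3:
  x_1 = (6 - (0.8)·-0.095 - (-3)·0.687) / (6.8) = 1.197
  x_2 = (-7 - (-2)·1.458 - (-3)·0.687) / (9) = -0.225
  x_3 = (11 - (2.8)·1.458 - (-4)·-0.095) / (9.8) = 0.667

(1.197, -0.225, 0.667)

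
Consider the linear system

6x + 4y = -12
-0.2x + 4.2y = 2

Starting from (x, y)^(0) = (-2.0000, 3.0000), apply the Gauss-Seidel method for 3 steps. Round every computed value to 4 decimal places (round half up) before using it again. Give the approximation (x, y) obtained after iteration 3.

Iteration 1:
  x = (-12 - (4)·3.0000) / (6) = -4.0000
  y = (2 - (-0.2)·-4.0000) / (4.2) = 0.2857
Iteration 2:
  x = (-12 - (4)·0.2857) / (6) = -2.1905
  y = (2 - (-0.2)·-2.1905) / (4.2) = 0.3719
Iteration 3:
  x = (-12 - (4)·0.3719) / (6) = -2.2479
  y = (2 - (-0.2)·-2.2479) / (4.2) = 0.3691

(-2.2479, 0.3691)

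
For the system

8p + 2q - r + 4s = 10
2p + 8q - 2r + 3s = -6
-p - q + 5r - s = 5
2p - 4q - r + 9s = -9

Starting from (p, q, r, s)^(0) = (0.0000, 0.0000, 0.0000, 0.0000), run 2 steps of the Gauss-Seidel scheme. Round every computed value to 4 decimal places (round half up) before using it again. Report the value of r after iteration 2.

1.0669

Iteration 1:
  p = (10 - (2)·0.0000 - (-1)·0.0000 - (4)·0.0000) / (8) = 1.2500
  q = (-6 - (2)·1.2500 - (-2)·0.0000 - (3)·0.0000) / (8) = -1.0625
  r = (5 - (-1)·1.2500 - (-1)·-1.0625 - (-1)·0.0000) / (5) = 1.0375
  s = (-9 - (2)·1.2500 - (-4)·-1.0625 - (-1)·1.0375) / (9) = -1.6347
Iteration 2:
  p = (10 - (2)·-1.0625 - (-1)·1.0375 - (4)·-1.6347) / (8) = 2.4627
  q = (-6 - (2)·2.4627 - (-2)·1.0375 - (3)·-1.6347) / (8) = -0.4933
  r = (5 - (-1)·2.4627 - (-1)·-0.4933 - (-1)·-1.6347) / (5) = 1.0669
  s = (-9 - (2)·2.4627 - (-4)·-0.4933 - (-1)·1.0669) / (9) = -1.6480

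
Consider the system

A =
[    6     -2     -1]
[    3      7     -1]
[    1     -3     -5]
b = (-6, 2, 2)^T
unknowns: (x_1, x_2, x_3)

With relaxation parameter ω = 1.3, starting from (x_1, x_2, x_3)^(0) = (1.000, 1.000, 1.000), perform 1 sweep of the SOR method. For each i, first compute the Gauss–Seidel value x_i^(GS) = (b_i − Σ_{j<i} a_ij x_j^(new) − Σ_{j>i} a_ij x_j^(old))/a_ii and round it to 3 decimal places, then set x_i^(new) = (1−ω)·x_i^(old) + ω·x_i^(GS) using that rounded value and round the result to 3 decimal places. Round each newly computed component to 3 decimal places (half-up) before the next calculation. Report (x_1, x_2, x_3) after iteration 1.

Iteration 1:
  x_1: GS value = (-6 - (-2)·1.000 - (-1)·1.000) / (6) = -0.500;  x_1 ← (1−ω)·1.000 + ω·-0.500 = -0.950
  x_2: GS value = (2 - (3)·-0.950 - (-1)·1.000) / (7) = 0.836;  x_2 ← (1−ω)·1.000 + ω·0.836 = 0.787
  x_3: GS value = (2 - (1)·-0.950 - (-3)·0.787) / (-5) = -1.062;  x_3 ← (1−ω)·1.000 + ω·-1.062 = -1.681

(-0.950, 0.787, -1.681)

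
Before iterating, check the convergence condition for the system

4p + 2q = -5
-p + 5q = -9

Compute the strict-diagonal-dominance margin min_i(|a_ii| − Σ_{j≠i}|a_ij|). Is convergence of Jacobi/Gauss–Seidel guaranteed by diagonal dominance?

row 1: |4| − (2) = 2
row 2: |5| − (1) = 4
minimum over rows = 2 → strictly diagonally dominant (convergence guaranteed)

2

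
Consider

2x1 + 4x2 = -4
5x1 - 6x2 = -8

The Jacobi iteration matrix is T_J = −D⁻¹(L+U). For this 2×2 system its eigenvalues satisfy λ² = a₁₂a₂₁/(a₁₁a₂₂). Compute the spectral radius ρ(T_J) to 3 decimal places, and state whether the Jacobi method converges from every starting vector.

a₁₂a₂₁/(a₁₁a₂₂) = (4)·(5) / ((2)·(-6)) = -1.666667
ρ = √|-1.666667| = √1.666667 = 1.291
ρ > 1, so Jacobi diverges

1.291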